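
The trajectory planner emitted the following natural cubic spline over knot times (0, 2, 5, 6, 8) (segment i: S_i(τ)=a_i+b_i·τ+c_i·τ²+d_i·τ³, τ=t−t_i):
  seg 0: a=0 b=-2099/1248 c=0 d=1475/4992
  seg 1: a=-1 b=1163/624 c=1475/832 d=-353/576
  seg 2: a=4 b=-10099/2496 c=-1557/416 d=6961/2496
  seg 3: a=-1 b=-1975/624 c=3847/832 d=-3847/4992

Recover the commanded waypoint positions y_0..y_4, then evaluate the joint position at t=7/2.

y_0=0 y_1=-1 y_2=4 y_3=-1 y_4=5
S(7/2) = 24735/6656

y_0 = S_0(0) = a_0 = 0
y_1 = S_1(0) = a_1 = -1
y_2 = S_2(0) = a_2 = 4
y_3 = S_3(0) = a_3 = -1
y_4 = S_3(2) = 5
t_q=7/2 is in segment 1 (τ=3/2); S_1(τ)=24735/6656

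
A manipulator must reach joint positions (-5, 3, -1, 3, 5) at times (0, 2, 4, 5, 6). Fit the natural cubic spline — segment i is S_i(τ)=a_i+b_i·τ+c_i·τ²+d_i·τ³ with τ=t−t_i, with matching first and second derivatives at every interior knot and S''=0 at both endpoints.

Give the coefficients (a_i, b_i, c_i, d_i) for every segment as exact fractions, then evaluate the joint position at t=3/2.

  seg 0: a=-5 b=263/42 c=0 d=-95/168
  seg 1: a=3 b=-11/21 c=-95/28 d=223/168
  seg 2: a=-1 b=11/6 c=32/7 d=-101/42
  seg 3: a=3 b=79/21 c=-37/14 d=37/42
S(3/2) = 159/64

Δ: Δ0=4, Δ1=-2, Δ2=4, Δ3=2
row 1: diag=8, rhs=-36; c'=1/4, d'=-9/2
row 2: denom=6−2·1/4=11/2; d'=(36−2·-9/2)/(11/2)=90/11
row 3: denom=4−1·2/11=42/11; d'=(-12−1·90/11)/(42/11)=-37/7
back: M3=-37/7
back: M2=90/11−2/11·-37/7=64/7
back: M1=-9/2−1/4·64/7=-95/14
M: M0=0, M1=-95/14, M2=64/7, M3=-37/7, M4=0
seg 0: a=-5, c=M0/2=0, d=(M1−M0)/(6·2)=-95/168, b=Δ0−h0·(2M0+M1)/6=263/42
seg 1: a=3, c=M1/2=-95/28, d=(M2−M1)/(6·2)=223/168, b=Δ1−h1·(2M1+M2)/6=-11/21
seg 2: a=-1, c=M2/2=32/7, d=(M3−M2)/(6·1)=-101/42, b=Δ2−h2·(2M2+M3)/6=11/6
seg 3: a=3, c=M3/2=-37/14, d=(M4−M3)/(6·1)=37/42, b=Δ3−h3·(2M3+M4)/6=79/21
t_q=3/2 → seg 0, τ=3/2; S=-5+263/42·τ+0·τ²+-95/168·τ³=159/64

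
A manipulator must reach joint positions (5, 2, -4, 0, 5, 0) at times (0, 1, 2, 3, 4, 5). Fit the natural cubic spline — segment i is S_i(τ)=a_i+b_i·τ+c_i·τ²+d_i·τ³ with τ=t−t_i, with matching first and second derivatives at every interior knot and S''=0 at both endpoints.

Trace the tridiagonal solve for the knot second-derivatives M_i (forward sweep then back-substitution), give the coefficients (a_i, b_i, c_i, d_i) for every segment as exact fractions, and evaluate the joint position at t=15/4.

  seg 0: a=5 b=-17/11 c=0 d=-16/11
  seg 1: a=2 b=-65/11 c=-48/11 d=47/11
  seg 2: a=-4 b=-20/11 c=93/11 d=-29/11
  seg 3: a=0 b=79/11 c=6/11 d=-30/11
  seg 4: a=5 b=1/11 c=-84/11 d=28/11
S(15/4) = 1599/352

Δ: Δ0=-3, Δ1=-6, Δ2=4, Δ3=5, Δ4=-5
row 1: diag=4, rhs=-18; c'=1/4, d'=-9/2
row 2: denom=4−1·1/4=15/4; d'=(60−1·-9/2)/(15/4)=86/5
row 3: denom=4−1·4/15=56/15; d'=(6−1·86/5)/(56/15)=-3
row 4: denom=4−1·15/56=209/56; d'=(-60−1·-3)/(209/56)=-168/11
back: M4=-168/11
back: M3=-3−15/56·-168/11=12/11
back: M2=86/5−4/15·12/11=186/11
back: M1=-9/2−1/4·186/11=-96/11
M: M0=0, M1=-96/11, M2=186/11, M3=12/11, M4=-168/11, M5=0
seg 0: a=5, c=M0/2=0, d=(M1−M0)/(6·1)=-16/11, b=Δ0−h0·(2M0+M1)/6=-17/11
seg 1: a=2, c=M1/2=-48/11, d=(M2−M1)/(6·1)=47/11, b=Δ1−h1·(2M1+M2)/6=-65/11
seg 2: a=-4, c=M2/2=93/11, d=(M3−M2)/(6·1)=-29/11, b=Δ2−h2·(2M2+M3)/6=-20/11
seg 3: a=0, c=M3/2=6/11, d=(M4−M3)/(6·1)=-30/11, b=Δ3−h3·(2M3+M4)/6=79/11
seg 4: a=5, c=M4/2=-84/11, d=(M5−M4)/(6·1)=28/11, b=Δ4−h4·(2M4+M5)/6=1/11
t_q=15/4 → seg 3, τ=3/4; S=0+79/11·τ+6/11·τ²+-30/11·τ³=1599/352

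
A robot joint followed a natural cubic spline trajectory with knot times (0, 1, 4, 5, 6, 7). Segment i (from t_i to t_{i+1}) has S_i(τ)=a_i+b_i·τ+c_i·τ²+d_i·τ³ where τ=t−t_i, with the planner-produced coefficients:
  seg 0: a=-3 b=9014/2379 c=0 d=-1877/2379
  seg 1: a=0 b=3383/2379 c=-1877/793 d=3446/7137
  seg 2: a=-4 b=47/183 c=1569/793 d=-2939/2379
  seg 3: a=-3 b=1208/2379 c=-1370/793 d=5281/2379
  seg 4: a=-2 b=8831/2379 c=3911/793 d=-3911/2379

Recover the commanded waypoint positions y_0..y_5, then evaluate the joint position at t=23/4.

y_0=-3 y_1=0 y_2=-4 y_3=-3 y_4=-2 y_5=5
S(23/4) = -10363/3904

y_0 = S_0(0) = a_0 = -3
y_1 = S_1(0) = a_1 = 0
y_2 = S_2(0) = a_2 = -4
y_3 = S_3(0) = a_3 = -3
y_4 = S_4(0) = a_4 = -2
y_5 = S_4(1) = 5
t_q=23/4 is in segment 3 (τ=3/4); S_3(τ)=-10363/3904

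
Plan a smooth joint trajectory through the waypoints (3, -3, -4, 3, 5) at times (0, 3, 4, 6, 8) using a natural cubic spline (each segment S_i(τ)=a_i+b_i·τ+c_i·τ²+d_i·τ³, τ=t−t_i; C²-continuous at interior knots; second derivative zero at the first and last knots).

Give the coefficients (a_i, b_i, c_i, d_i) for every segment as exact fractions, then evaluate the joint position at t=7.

Δ: Δ0=-2, Δ1=-1, Δ2=7/2, Δ3=1
row 1: diag=8, rhs=6; c'=1/8, d'=3/4
row 2: denom=6−1·1/8=47/8; d'=(27−1·3/4)/(47/8)=210/47
row 3: denom=8−2·16/47=344/47; d'=(-15−2·210/47)/(344/47)=-1125/344
back: M3=-1125/344
back: M2=210/47−16/47·-1125/344=240/43
back: M1=3/4−1/8·240/43=9/172
M: M0=0, M1=9/172, M2=240/43, M3=-1125/344, M4=0
seg 0: a=3, c=M0/2=0, d=(M1−M0)/(6·3)=1/344, b=Δ0−h0·(2M0+M1)/6=-697/344
seg 1: a=-3, c=M1/2=9/344, d=(M2−M1)/(6·1)=317/344, b=Δ1−h1·(2M1+M2)/6=-335/172
seg 2: a=-4, c=M2/2=120/43, d=(M3−M2)/(6·2)=-1015/1376, b=Δ2−h2·(2M2+M3)/6=299/344
seg 3: a=3, c=M3/2=-1125/688, d=(M4−M3)/(6·2)=375/1376, b=Δ3−h3·(2M3+M4)/6=547/172
t_q=7 → seg 3, τ=1; S=3+547/172·τ+-1125/688·τ²+375/1376·τ³=6629/1376

  seg 0: a=3 b=-697/344 c=0 d=1/344
  seg 1: a=-3 b=-335/172 c=9/344 d=317/344
  seg 2: a=-4 b=299/344 c=120/43 d=-1015/1376
  seg 3: a=3 b=547/172 c=-1125/688 d=375/1376
S(7) = 6629/1376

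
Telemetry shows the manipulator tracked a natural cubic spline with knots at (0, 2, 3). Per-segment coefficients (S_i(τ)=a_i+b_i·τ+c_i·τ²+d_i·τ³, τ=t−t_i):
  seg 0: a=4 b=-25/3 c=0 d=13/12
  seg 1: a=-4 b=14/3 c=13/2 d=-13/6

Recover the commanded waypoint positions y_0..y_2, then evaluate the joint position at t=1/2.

y_0=4 y_1=-4 y_2=5
S(1/2) = -1/32

y_0 = S_0(0) = a_0 = 4
y_1 = S_1(0) = a_1 = -4
y_2 = S_1(1) = 5
t_q=1/2 is in segment 0 (τ=1/2); S_0(τ)=-1/32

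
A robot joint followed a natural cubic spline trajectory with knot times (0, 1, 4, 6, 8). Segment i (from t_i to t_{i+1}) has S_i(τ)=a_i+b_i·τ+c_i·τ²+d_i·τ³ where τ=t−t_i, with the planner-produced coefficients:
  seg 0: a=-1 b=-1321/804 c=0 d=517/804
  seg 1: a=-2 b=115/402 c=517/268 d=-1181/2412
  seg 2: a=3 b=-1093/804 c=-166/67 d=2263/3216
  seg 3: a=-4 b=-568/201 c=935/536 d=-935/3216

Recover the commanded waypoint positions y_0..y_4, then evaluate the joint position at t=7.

y_0 = S_0(0) = a_0 = -1
y_1 = S_1(0) = a_1 = -2
y_2 = S_2(0) = a_2 = 3
y_3 = S_3(0) = a_3 = -4
y_4 = S_3(2) = -5
t_q=7 is in segment 3 (τ=1); S_3(τ)=-5759/1072

y_0=-1 y_1=-2 y_2=3 y_3=-4 y_4=-5
S(7) = -5759/1072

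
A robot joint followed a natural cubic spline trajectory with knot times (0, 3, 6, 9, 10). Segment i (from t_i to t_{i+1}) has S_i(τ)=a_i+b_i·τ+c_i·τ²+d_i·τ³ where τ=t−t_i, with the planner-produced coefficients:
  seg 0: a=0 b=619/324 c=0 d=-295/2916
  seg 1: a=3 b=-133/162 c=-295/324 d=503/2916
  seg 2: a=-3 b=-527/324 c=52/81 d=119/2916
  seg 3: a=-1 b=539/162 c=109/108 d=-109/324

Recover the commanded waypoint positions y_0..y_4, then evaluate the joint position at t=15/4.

y_0=0 y_1=3 y_2=-3 y_3=-1 y_4=3
S(15/4) = 4481/2304

y_0 = S_0(0) = a_0 = 0
y_1 = S_1(0) = a_1 = 3
y_2 = S_2(0) = a_2 = -3
y_3 = S_3(0) = a_3 = -1
y_4 = S_3(1) = 3
t_q=15/4 is in segment 1 (τ=3/4); S_1(τ)=4481/2304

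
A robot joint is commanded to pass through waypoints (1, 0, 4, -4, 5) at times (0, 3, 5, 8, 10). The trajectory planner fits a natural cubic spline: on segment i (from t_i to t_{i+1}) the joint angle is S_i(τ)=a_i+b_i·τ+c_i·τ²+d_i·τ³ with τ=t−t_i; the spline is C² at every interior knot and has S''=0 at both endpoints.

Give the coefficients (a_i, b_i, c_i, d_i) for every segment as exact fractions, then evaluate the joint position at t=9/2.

Δ: Δ0=-1/3, Δ1=2, Δ2=-8/3, Δ3=9/2
row 1: diag=10, rhs=14; c'=1/5, d'=7/5
row 2: denom=10−2·1/5=48/5; d'=(-28−2·7/5)/(48/5)=-77/24
row 3: denom=10−3·5/16=145/16; d'=(43−3·-77/24)/(145/16)=842/145
back: M3=842/145
back: M2=-77/24−5/16·842/145=-437/87
back: M1=7/5−1/5·-437/87=1046/435
M: M0=0, M1=1046/435, M2=-437/87, M3=842/145, M4=0
seg 0: a=1, c=M0/2=0, d=(M1−M0)/(6·3)=523/3915, b=Δ0−h0·(2M0+M1)/6=-668/435
seg 1: a=0, c=M1/2=523/435, d=(M2−M1)/(6·2)=-359/580, b=Δ1−h1·(2M1+M2)/6=901/435
seg 2: a=4, c=M2/2=-437/174, d=(M3−M2)/(6·3)=4711/7830, b=Δ2−h2·(2M2+M3)/6=-238/435
seg 3: a=-4, c=M3/2=421/145, d=(M4−M3)/(6·2)=-421/870, b=Δ3−h3·(2M3+M4)/6=547/870
t_q=9/2 → seg 1, τ=3/2; S=0+901/435·τ+523/435·τ²+-359/580·τ³=3455/928

  seg 0: a=1 b=-668/435 c=0 d=523/3915
  seg 1: a=0 b=901/435 c=523/435 d=-359/580
  seg 2: a=4 b=-238/435 c=-437/174 d=4711/7830
  seg 3: a=-4 b=547/870 c=421/145 d=-421/870
S(9/2) = 3455/928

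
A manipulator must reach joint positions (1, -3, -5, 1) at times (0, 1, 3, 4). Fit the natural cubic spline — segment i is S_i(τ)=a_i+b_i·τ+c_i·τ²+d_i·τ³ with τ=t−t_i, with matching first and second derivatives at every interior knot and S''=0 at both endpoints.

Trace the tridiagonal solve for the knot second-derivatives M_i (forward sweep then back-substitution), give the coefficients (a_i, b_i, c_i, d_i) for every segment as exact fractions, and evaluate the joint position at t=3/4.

  seg 0: a=1 b=-33/8 c=0 d=1/8
  seg 1: a=-3 b=-15/4 c=3/8 d=1/2
  seg 2: a=-5 b=15/4 c=27/8 d=-9/8
S(3/4) = -1045/512

Δ: Δ0=-4, Δ1=-1, Δ2=6
row 1: diag=6, rhs=18; c'=1/3, d'=3
row 2: denom=6−2·1/3=16/3; d'=(42−2·3)/(16/3)=27/4
back: M2=27/4
back: M1=3−1/3·27/4=3/4
M: M0=0, M1=3/4, M2=27/4, M3=0
seg 0: a=1, c=M0/2=0, d=(M1−M0)/(6·1)=1/8, b=Δ0−h0·(2M0+M1)/6=-33/8
seg 1: a=-3, c=M1/2=3/8, d=(M2−M1)/(6·2)=1/2, b=Δ1−h1·(2M1+M2)/6=-15/4
seg 2: a=-5, c=M2/2=27/8, d=(M3−M2)/(6·1)=-9/8, b=Δ2−h2·(2M2+M3)/6=15/4
t_q=3/4 → seg 0, τ=3/4; S=1+-33/8·τ+0·τ²+1/8·τ³=-1045/512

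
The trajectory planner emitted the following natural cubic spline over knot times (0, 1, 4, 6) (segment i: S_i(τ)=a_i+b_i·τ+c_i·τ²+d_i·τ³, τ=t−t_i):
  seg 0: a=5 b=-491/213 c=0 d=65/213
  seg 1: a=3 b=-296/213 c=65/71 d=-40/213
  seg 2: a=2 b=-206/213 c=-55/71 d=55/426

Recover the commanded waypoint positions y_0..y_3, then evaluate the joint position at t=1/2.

y_0=5 y_1=3 y_2=2 y_3=-2
S(1/2) = 2207/568

y_0 = S_0(0) = a_0 = 5
y_1 = S_1(0) = a_1 = 3
y_2 = S_2(0) = a_2 = 2
y_3 = S_2(2) = -2
t_q=1/2 is in segment 0 (τ=1/2); S_0(τ)=2207/568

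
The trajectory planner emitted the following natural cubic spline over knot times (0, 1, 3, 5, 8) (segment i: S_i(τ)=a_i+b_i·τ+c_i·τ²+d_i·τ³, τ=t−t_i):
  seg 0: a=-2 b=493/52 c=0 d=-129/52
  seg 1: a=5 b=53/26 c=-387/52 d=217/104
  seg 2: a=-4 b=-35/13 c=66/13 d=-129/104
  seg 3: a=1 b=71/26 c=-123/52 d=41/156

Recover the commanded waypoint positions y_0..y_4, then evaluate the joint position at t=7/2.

y_0 = S_0(0) = a_0 = -2
y_1 = S_1(0) = a_1 = 5
y_2 = S_2(0) = a_2 = -4
y_3 = S_3(0) = a_3 = 1
y_4 = S_3(3) = -5
t_q=7/2 is in segment 2 (τ=1/2); S_2(τ)=-3521/832

y_0=-2 y_1=5 y_2=-4 y_3=1 y_4=-5
S(7/2) = -3521/832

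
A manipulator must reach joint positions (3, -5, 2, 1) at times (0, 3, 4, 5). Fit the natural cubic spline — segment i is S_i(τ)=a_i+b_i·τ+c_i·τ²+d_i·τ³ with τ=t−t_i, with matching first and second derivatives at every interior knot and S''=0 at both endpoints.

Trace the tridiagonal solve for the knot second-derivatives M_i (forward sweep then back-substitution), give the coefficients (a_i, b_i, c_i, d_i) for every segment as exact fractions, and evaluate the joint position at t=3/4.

  seg 0: a=3 b=-668/93 c=0 d=140/279
  seg 1: a=-5 b=592/93 c=140/31 d=-361/93
  seg 2: a=2 b=349/93 c=-221/31 d=221/93
S(3/4) = -1079/496

Δ: Δ0=-8/3, Δ1=7, Δ2=-1
row 1: diag=8, rhs=58; c'=1/8, d'=29/4
row 2: denom=4−1·1/8=31/8; d'=(-48−1·29/4)/(31/8)=-442/31
back: M2=-442/31
back: M1=29/4−1/8·-442/31=280/31
M: M0=0, M1=280/31, M2=-442/31, M3=0
seg 0: a=3, c=M0/2=0, d=(M1−M0)/(6·3)=140/279, b=Δ0−h0·(2M0+M1)/6=-668/93
seg 1: a=-5, c=M1/2=140/31, d=(M2−M1)/(6·1)=-361/93, b=Δ1−h1·(2M1+M2)/6=592/93
seg 2: a=2, c=M2/2=-221/31, d=(M3−M2)/(6·1)=221/93, b=Δ2−h2·(2M2+M3)/6=349/93
t_q=3/4 → seg 0, τ=3/4; S=3+-668/93·τ+0·τ²+140/279·τ³=-1079/496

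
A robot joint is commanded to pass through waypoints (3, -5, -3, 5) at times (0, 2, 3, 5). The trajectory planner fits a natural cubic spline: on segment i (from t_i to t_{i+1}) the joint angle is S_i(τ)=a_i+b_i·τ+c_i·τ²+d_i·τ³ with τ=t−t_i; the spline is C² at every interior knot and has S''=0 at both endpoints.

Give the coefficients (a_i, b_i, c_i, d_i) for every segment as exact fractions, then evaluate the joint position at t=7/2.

Δ: Δ0=-4, Δ1=2, Δ2=4
row 1: diag=6, rhs=36; c'=1/6, d'=6
row 2: denom=6−1·1/6=35/6; d'=(12−1·6)/(35/6)=36/35
back: M2=36/35
back: M1=6−1/6·36/35=204/35
M: M0=0, M1=204/35, M2=36/35, M3=0
seg 0: a=3, c=M0/2=0, d=(M1−M0)/(6·2)=17/35, b=Δ0−h0·(2M0+M1)/6=-208/35
seg 1: a=-5, c=M1/2=102/35, d=(M2−M1)/(6·1)=-4/5, b=Δ1−h1·(2M1+M2)/6=-4/35
seg 2: a=-3, c=M2/2=18/35, d=(M3−M2)/(6·2)=-3/35, b=Δ2−h2·(2M2+M3)/6=116/35
t_q=7/2 → seg 2, τ=1/2; S=-3+116/35·τ+18/35·τ²+-3/35·τ³=-49/40

  seg 0: a=3 b=-208/35 c=0 d=17/35
  seg 1: a=-5 b=-4/35 c=102/35 d=-4/5
  seg 2: a=-3 b=116/35 c=18/35 d=-3/35
S(7/2) = -49/40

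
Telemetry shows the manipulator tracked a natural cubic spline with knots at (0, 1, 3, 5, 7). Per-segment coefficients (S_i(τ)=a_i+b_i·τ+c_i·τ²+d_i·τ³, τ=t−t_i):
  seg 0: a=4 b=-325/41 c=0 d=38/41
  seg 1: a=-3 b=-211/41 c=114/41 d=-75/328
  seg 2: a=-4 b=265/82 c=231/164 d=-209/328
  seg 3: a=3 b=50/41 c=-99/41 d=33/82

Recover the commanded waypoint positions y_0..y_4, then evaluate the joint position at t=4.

y_0 = S_0(0) = a_0 = 4
y_1 = S_1(0) = a_1 = -3
y_2 = S_2(0) = a_2 = -4
y_3 = S_3(0) = a_3 = 3
y_4 = S_3(2) = -1
t_q=4 is in segment 2 (τ=1); S_2(τ)=1/328

y_0=4 y_1=-3 y_2=-4 y_3=3 y_4=-1
S(4) = 1/328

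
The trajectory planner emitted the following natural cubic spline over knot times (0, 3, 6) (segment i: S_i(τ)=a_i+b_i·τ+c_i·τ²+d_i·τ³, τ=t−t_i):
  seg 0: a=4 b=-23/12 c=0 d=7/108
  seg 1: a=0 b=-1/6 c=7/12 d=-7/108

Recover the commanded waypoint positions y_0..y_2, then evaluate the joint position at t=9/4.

y_0 = S_0(0) = a_0 = 4
y_1 = S_1(0) = a_1 = 0
y_2 = S_1(3) = 3
t_q=9/4 is in segment 0 (τ=9/4); S_0(τ)=109/256

y_0=4 y_1=0 y_2=3
S(9/4) = 109/256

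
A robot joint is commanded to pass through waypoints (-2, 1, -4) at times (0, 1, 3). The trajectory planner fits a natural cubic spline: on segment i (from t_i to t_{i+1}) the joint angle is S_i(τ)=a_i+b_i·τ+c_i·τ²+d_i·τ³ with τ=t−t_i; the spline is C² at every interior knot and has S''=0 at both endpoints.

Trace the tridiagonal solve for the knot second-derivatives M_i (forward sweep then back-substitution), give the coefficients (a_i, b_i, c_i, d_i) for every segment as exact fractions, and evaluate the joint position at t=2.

  seg 0: a=-2 b=47/12 c=0 d=-11/12
  seg 1: a=1 b=7/6 c=-11/4 d=11/24
S(2) = -1/8

Δ: Δ0=3, Δ1=-5/2
row 1: diag=6, rhs=-33; c'=1/3, d'=-11/2
back: M1=-11/2
M: M0=0, M1=-11/2, M2=0
seg 0: a=-2, c=M0/2=0, d=(M1−M0)/(6·1)=-11/12, b=Δ0−h0·(2M0+M1)/6=47/12
seg 1: a=1, c=M1/2=-11/4, d=(M2−M1)/(6·2)=11/24, b=Δ1−h1·(2M1+M2)/6=7/6
t_q=2 → seg 1, τ=1; S=1+7/6·τ+-11/4·τ²+11/24·τ³=-1/8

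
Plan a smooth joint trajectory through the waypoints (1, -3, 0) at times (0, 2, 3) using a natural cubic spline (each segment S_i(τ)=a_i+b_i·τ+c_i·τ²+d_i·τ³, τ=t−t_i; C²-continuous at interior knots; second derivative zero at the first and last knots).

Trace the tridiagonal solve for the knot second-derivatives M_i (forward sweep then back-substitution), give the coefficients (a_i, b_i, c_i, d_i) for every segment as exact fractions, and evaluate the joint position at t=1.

  seg 0: a=1 b=-11/3 c=0 d=5/12
  seg 1: a=-3 b=4/3 c=5/2 d=-5/6
S(1) = -9/4

Δ: Δ0=-2, Δ1=3
row 1: diag=6, rhs=30; c'=1/6, d'=5
back: M1=5
M: M0=0, M1=5, M2=0
seg 0: a=1, c=M0/2=0, d=(M1−M0)/(6·2)=5/12, b=Δ0−h0·(2M0+M1)/6=-11/3
seg 1: a=-3, c=M1/2=5/2, d=(M2−M1)/(6·1)=-5/6, b=Δ1−h1·(2M1+M2)/6=4/3
t_q=1 → seg 0, τ=1; S=1+-11/3·τ+0·τ²+5/12·τ³=-9/4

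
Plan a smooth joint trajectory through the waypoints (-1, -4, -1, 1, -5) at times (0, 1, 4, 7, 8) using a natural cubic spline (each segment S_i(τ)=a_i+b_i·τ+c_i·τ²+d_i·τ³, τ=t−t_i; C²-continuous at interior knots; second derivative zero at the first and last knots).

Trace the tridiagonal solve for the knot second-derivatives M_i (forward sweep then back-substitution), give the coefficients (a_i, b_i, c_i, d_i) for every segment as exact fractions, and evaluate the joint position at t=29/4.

Δ: Δ0=-3, Δ1=1, Δ2=2/3, Δ3=-6
row 1: diag=8, rhs=24; c'=3/8, d'=3
row 2: denom=12−3·3/8=87/8; d'=(-2−3·3)/(87/8)=-88/87
row 3: denom=8−3·8/29=208/29; d'=(-40−3·-88/87)/(208/29)=-67/13
back: M3=-67/13
back: M2=-88/87−8/29·-67/13=16/39
back: M1=3−3/8·16/39=37/13
M: M0=0, M1=37/13, M2=16/39, M3=-67/13, M4=0
seg 0: a=-1, c=M0/2=0, d=(M1−M0)/(6·1)=37/78, b=Δ0−h0·(2M0+M1)/6=-271/78
seg 1: a=-4, c=M1/2=37/26, d=(M2−M1)/(6·3)=-95/702, b=Δ1−h1·(2M1+M2)/6=-80/39
seg 2: a=-1, c=M2/2=8/39, d=(M3−M2)/(6·3)=-217/702, b=Δ2−h2·(2M2+M3)/6=17/6
seg 3: a=1, c=M3/2=-67/26, d=(M4−M3)/(6·1)=67/78, b=Δ3−h3·(2M3+M4)/6=-167/39
t_q=29/4 → seg 3, τ=1/4; S=1+-167/39·τ+-67/26·τ²+67/78·τ³=-363/1664

  seg 0: a=-1 b=-271/78 c=0 d=37/78
  seg 1: a=-4 b=-80/39 c=37/26 d=-95/702
  seg 2: a=-1 b=17/6 c=8/39 d=-217/702
  seg 3: a=1 b=-167/39 c=-67/26 d=67/78
S(29/4) = -363/1664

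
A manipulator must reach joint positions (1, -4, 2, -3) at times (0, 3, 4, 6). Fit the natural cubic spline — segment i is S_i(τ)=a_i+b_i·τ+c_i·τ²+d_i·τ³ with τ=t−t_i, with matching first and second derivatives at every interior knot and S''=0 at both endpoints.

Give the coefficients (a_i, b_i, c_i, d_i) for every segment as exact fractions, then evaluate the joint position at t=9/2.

Δ: Δ0=-5/3, Δ1=6, Δ2=-5/2
row 1: diag=8, rhs=46; c'=1/8, d'=23/4
row 2: denom=6−1·1/8=47/8; d'=(-51−1·23/4)/(47/8)=-454/47
back: M2=-454/47
back: M1=23/4−1/8·-454/47=327/47
M: M0=0, M1=327/47, M2=-454/47, M3=0
seg 0: a=1, c=M0/2=0, d=(M1−M0)/(6·3)=109/282, b=Δ0−h0·(2M0+M1)/6=-1451/282
seg 1: a=-4, c=M1/2=327/94, d=(M2−M1)/(6·1)=-781/282, b=Δ1−h1·(2M1+M2)/6=746/141
seg 2: a=2, c=M2/2=-227/47, d=(M3−M2)/(6·2)=227/282, b=Δ2−h2·(2M2+M3)/6=1111/282
t_q=9/2 → seg 2, τ=1/2; S=2+1111/282·τ+-227/47·τ²+227/282·τ³=2153/752

  seg 0: a=1 b=-1451/282 c=0 d=109/282
  seg 1: a=-4 b=746/141 c=327/94 d=-781/282
  seg 2: a=2 b=1111/282 c=-227/47 d=227/282
S(9/2) = 2153/752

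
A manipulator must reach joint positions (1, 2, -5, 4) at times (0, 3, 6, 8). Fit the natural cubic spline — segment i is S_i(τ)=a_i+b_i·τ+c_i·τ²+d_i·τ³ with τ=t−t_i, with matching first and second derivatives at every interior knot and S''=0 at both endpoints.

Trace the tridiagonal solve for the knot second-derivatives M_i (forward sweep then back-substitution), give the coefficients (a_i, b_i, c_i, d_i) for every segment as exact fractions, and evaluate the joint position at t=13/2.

Δ: Δ0=1/3, Δ1=-7/3, Δ2=9/2
row 1: diag=12, rhs=-16; c'=1/4, d'=-4/3
row 2: denom=10−3·1/4=37/4; d'=(41−3·-4/3)/(37/4)=180/37
back: M2=180/37
back: M1=-4/3−1/4·180/37=-283/111
M: M0=0, M1=-283/111, M2=180/37, M3=0
seg 0: a=1, c=M0/2=0, d=(M1−M0)/(6·3)=-283/1998, b=Δ0−h0·(2M0+M1)/6=119/74
seg 1: a=2, c=M1/2=-283/222, d=(M2−M1)/(6·3)=823/1998, b=Δ1−h1·(2M1+M2)/6=-82/37
seg 2: a=-5, c=M2/2=90/37, d=(M3−M2)/(6·2)=-15/37, b=Δ2−h2·(2M2+M3)/6=93/74
t_q=13/2 → seg 2, τ=1/2; S=-5+93/74·τ+90/37·τ²+-15/37·τ³=-1129/296

  seg 0: a=1 b=119/74 c=0 d=-283/1998
  seg 1: a=2 b=-82/37 c=-283/222 d=823/1998
  seg 2: a=-5 b=93/74 c=90/37 d=-15/37
S(13/2) = -1129/296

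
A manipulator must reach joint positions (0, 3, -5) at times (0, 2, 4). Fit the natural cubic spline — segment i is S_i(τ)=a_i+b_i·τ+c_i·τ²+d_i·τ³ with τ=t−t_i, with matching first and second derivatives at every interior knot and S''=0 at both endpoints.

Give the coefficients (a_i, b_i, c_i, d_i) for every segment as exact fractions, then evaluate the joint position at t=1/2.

Δ: Δ0=3/2, Δ1=-4
row 1: diag=8, rhs=-33; c'=1/4, d'=-33/8
back: M1=-33/8
M: M0=0, M1=-33/8, M2=0
seg 0: a=0, c=M0/2=0, d=(M1−M0)/(6·2)=-11/32, b=Δ0−h0·(2M0+M1)/6=23/8
seg 1: a=3, c=M1/2=-33/16, d=(M2−M1)/(6·2)=11/32, b=Δ1−h1·(2M1+M2)/6=-5/4
t_q=1/2 → seg 0, τ=1/2; S=0+23/8·τ+0·τ²+-11/32·τ³=357/256

  seg 0: a=0 b=23/8 c=0 d=-11/32
  seg 1: a=3 b=-5/4 c=-33/16 d=11/32
S(1/2) = 357/256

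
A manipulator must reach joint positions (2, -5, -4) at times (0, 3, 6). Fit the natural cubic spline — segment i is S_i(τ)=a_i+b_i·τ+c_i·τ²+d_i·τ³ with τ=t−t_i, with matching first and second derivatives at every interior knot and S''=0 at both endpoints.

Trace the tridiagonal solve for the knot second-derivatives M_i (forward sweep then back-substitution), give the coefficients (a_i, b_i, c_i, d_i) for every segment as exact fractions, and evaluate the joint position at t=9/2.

  seg 0: a=2 b=-3 c=0 d=2/27
  seg 1: a=-5 b=-1 c=2/3 d=-2/27
S(9/2) = -21/4

Δ: Δ0=-7/3, Δ1=1/3
row 1: diag=12, rhs=16; c'=1/4, d'=4/3
back: M1=4/3
M: M0=0, M1=4/3, M2=0
seg 0: a=2, c=M0/2=0, d=(M1−M0)/(6·3)=2/27, b=Δ0−h0·(2M0+M1)/6=-3
seg 1: a=-5, c=M1/2=2/3, d=(M2−M1)/(6·3)=-2/27, b=Δ1−h1·(2M1+M2)/6=-1
t_q=9/2 → seg 1, τ=3/2; S=-5+-1·τ+2/3·τ²+-2/27·τ³=-21/4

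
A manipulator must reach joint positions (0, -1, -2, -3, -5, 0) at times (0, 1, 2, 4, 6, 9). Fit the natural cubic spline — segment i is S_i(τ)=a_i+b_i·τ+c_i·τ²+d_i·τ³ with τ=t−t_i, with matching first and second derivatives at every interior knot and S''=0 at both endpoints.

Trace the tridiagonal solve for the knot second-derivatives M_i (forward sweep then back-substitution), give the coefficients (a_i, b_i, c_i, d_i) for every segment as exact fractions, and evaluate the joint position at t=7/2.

  seg 0: a=0 b=-1147/1191 c=0 d=-44/1191
  seg 1: a=-1 b=-1279/1191 c=-44/397 d=220/1191
  seg 2: a=-2 b=-883/1191 c=176/397 d=-1537/9528
  seg 3: a=-3 b=-2153/2382 c=-833/1588 d=1135/4764
  seg 4: a=-5 b=-341/2382 c=1437/1588 d=-479/4764
S(7/2) = -67561/25408

Δ: Δ0=-1, Δ1=-1, Δ2=-1/2, Δ3=-1, Δ4=5/3
row 1: diag=4, rhs=0; c'=1/4, d'=0
row 2: denom=6−1·1/4=23/4; d'=(3−1·0)/(23/4)=12/23
row 3: denom=8−2·8/23=168/23; d'=(-3−2·12/23)/(168/23)=-31/56
row 4: denom=10−2·23/84=397/42; d'=(16−2·-31/56)/(397/42)=1437/794
back: M4=1437/794
back: M3=-31/56−23/84·1437/794=-833/794
back: M2=12/23−8/23·-833/794=352/397
back: M1=0−1/4·352/397=-88/397
M: M0=0, M1=-88/397, M2=352/397, M3=-833/794, M4=1437/794, M5=0
seg 0: a=0, c=M0/2=0, d=(M1−M0)/(6·1)=-44/1191, b=Δ0−h0·(2M0+M1)/6=-1147/1191
seg 1: a=-1, c=M1/2=-44/397, d=(M2−M1)/(6·1)=220/1191, b=Δ1−h1·(2M1+M2)/6=-1279/1191
seg 2: a=-2, c=M2/2=176/397, d=(M3−M2)/(6·2)=-1537/9528, b=Δ2−h2·(2M2+M3)/6=-883/1191
seg 3: a=-3, c=M3/2=-833/1588, d=(M4−M3)/(6·2)=1135/4764, b=Δ3−h3·(2M3+M4)/6=-2153/2382
seg 4: a=-5, c=M4/2=1437/1588, d=(M5−M4)/(6·3)=-479/4764, b=Δ4−h4·(2M4+M5)/6=-341/2382
t_q=7/2 → seg 2, τ=3/2; S=-2+-883/1191·τ+176/397·τ²+-1537/9528·τ³=-67561/25408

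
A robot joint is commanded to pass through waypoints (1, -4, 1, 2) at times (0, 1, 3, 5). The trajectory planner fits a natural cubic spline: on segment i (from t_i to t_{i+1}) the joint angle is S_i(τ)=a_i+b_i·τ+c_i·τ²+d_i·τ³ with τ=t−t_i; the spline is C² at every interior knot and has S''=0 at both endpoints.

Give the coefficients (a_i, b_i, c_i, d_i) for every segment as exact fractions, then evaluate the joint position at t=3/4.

  seg 0: a=1 b=-71/11 c=0 d=16/11
  seg 1: a=-4 b=-23/11 c=48/11 d=-91/88
  seg 2: a=1 b=65/22 c=-81/44 d=27/88
S(3/4) = -71/22

Δ: Δ0=-5, Δ1=5/2, Δ2=1/2
row 1: diag=6, rhs=45; c'=1/3, d'=15/2
row 2: denom=8−2·1/3=22/3; d'=(-12−2·15/2)/(22/3)=-81/22
back: M2=-81/22
back: M1=15/2−1/3·-81/22=96/11
M: M0=0, M1=96/11, M2=-81/22, M3=0
seg 0: a=1, c=M0/2=0, d=(M1−M0)/(6·1)=16/11, b=Δ0−h0·(2M0+M1)/6=-71/11
seg 1: a=-4, c=M1/2=48/11, d=(M2−M1)/(6·2)=-91/88, b=Δ1−h1·(2M1+M2)/6=-23/11
seg 2: a=1, c=M2/2=-81/44, d=(M3−M2)/(6·2)=27/88, b=Δ2−h2·(2M2+M3)/6=65/22
t_q=3/4 → seg 0, τ=3/4; S=1+-71/11·τ+0·τ²+16/11·τ³=-71/22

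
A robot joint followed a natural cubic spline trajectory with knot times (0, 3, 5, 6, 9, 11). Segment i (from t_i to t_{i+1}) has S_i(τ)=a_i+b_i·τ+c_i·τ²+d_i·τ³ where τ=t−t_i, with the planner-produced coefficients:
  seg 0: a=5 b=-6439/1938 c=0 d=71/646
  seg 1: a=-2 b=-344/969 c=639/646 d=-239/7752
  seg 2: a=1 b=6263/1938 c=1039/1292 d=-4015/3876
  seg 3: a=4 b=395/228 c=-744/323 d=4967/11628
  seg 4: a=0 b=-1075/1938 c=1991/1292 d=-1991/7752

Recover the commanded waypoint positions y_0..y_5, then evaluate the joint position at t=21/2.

y_0 = S_0(0) = a_0 = 5
y_1 = S_1(0) = a_1 = -2
y_2 = S_2(0) = a_2 = 1
y_3 = S_3(0) = a_3 = 4
y_4 = S_4(0) = a_4 = 0
y_5 = S_4(2) = 3
t_q=21/2 is in segment 4 (τ=3/2); S_4(τ)=36557/20672

y_0=5 y_1=-2 y_2=1 y_3=4 y_4=0 y_5=3
S(21/2) = 36557/20672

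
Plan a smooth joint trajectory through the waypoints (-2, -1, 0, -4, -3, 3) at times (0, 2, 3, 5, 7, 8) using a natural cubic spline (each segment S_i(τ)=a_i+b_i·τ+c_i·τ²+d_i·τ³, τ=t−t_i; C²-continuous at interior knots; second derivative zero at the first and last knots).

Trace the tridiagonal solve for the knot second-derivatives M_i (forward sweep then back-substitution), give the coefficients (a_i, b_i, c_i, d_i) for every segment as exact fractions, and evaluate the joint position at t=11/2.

  seg 0: a=-2 b=89/698 c=0 d=65/698
  seg 1: a=-1 b=869/698 c=195/349 d=-561/698
  seg 2: a=0 b=-17/349 c=-1293/698 d=153/349
  seg 3: a=-4 b=-767/349 c=543/698 d=797/2792
  seg 4: a=-3 b=3029/698 c=3477/1396 d=-1159/1396
S(11/2) = -108747/22336

Δ: Δ0=1/2, Δ1=1, Δ2=-2, Δ3=1/2, Δ4=6
row 1: diag=6, rhs=3; c'=1/6, d'=1/2
row 2: denom=6−1·1/6=35/6; d'=(-18−1·1/2)/(35/6)=-111/35
row 3: denom=8−2·12/35=256/35; d'=(15−2·-111/35)/(256/35)=747/256
row 4: denom=6−2·35/128=349/64; d'=(33−2·747/256)/(349/64)=3477/698
back: M4=3477/698
back: M3=747/256−35/128·3477/698=543/349
back: M2=-111/35−12/35·543/349=-1293/349
back: M1=1/2−1/6·-1293/349=390/349
M: M0=0, M1=390/349, M2=-1293/349, M3=543/349, M4=3477/698, M5=0
seg 0: a=-2, c=M0/2=0, d=(M1−M0)/(6·2)=65/698, b=Δ0−h0·(2M0+M1)/6=89/698
seg 1: a=-1, c=M1/2=195/349, d=(M2−M1)/(6·1)=-561/698, b=Δ1−h1·(2M1+M2)/6=869/698
seg 2: a=0, c=M2/2=-1293/698, d=(M3−M2)/(6·2)=153/349, b=Δ2−h2·(2M2+M3)/6=-17/349
seg 3: a=-4, c=M3/2=543/698, d=(M4−M3)/(6·2)=797/2792, b=Δ3−h3·(2M3+M4)/6=-767/349
seg 4: a=-3, c=M4/2=3477/1396, d=(M5−M4)/(6·1)=-1159/1396, b=Δ4−h4·(2M4+M5)/6=3029/698
t_q=11/2 → seg 3, τ=1/2; S=-4+-767/349·τ+543/698·τ²+797/2792·τ³=-108747/22336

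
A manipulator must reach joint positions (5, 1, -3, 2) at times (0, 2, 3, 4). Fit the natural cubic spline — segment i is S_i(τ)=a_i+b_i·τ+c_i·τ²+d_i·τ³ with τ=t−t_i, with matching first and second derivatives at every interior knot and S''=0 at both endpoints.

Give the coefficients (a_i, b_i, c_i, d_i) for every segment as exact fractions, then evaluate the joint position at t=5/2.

Δ: Δ0=-2, Δ1=-4, Δ2=5
row 1: diag=6, rhs=-12; c'=1/6, d'=-2
row 2: denom=4−1·1/6=23/6; d'=(54−1·-2)/(23/6)=336/23
back: M2=336/23
back: M1=-2−1/6·336/23=-102/23
M: M0=0, M1=-102/23, M2=336/23, M3=0
seg 0: a=5, c=M0/2=0, d=(M1−M0)/(6·2)=-17/46, b=Δ0−h0·(2M0+M1)/6=-12/23
seg 1: a=1, c=M1/2=-51/23, d=(M2−M1)/(6·1)=73/23, b=Δ1−h1·(2M1+M2)/6=-114/23
seg 2: a=-3, c=M2/2=168/23, d=(M3−M2)/(6·1)=-56/23, b=Δ2−h2·(2M2+M3)/6=3/23
t_q=5/2 → seg 1, τ=1/2; S=1+-114/23·τ+-51/23·τ²+73/23·τ³=-301/184

  seg 0: a=5 b=-12/23 c=0 d=-17/46
  seg 1: a=1 b=-114/23 c=-51/23 d=73/23
  seg 2: a=-3 b=3/23 c=168/23 d=-56/23
S(5/2) = -301/184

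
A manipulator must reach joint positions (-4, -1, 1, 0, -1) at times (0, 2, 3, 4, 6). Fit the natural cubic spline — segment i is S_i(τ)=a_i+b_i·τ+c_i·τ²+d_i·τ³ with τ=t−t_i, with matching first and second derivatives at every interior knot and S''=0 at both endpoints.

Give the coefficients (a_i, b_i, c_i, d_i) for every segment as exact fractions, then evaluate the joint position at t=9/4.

  seg 0: a=-4 b=23/22 c=0 d=5/44
  seg 1: a=-1 b=53/22 c=15/22 d=-12/11
  seg 2: a=1 b=1/2 c=-57/22 d=12/11
  seg 3: a=0 b=-31/22 c=15/22 d=-5/44
S(9/4) = -131/352

Δ: Δ0=3/2, Δ1=2, Δ2=-1, Δ3=-1/2
row 1: diag=6, rhs=3; c'=1/6, d'=1/2
row 2: denom=4−1·1/6=23/6; d'=(-18−1·1/2)/(23/6)=-111/23
row 3: denom=6−1·6/23=132/23; d'=(3−1·-111/23)/(132/23)=15/11
back: M3=15/11
back: M2=-111/23−6/23·15/11=-57/11
back: M1=1/2−1/6·-57/11=15/11
M: M0=0, M1=15/11, M2=-57/11, M3=15/11, M4=0
seg 0: a=-4, c=M0/2=0, d=(M1−M0)/(6·2)=5/44, b=Δ0−h0·(2M0+M1)/6=23/22
seg 1: a=-1, c=M1/2=15/22, d=(M2−M1)/(6·1)=-12/11, b=Δ1−h1·(2M1+M2)/6=53/22
seg 2: a=1, c=M2/2=-57/22, d=(M3−M2)/(6·1)=12/11, b=Δ2−h2·(2M2+M3)/6=1/2
seg 3: a=0, c=M3/2=15/22, d=(M4−M3)/(6·2)=-5/44, b=Δ3−h3·(2M3+M4)/6=-31/22
t_q=9/4 → seg 1, τ=1/4; S=-1+53/22·τ+15/22·τ²+-12/11·τ³=-131/352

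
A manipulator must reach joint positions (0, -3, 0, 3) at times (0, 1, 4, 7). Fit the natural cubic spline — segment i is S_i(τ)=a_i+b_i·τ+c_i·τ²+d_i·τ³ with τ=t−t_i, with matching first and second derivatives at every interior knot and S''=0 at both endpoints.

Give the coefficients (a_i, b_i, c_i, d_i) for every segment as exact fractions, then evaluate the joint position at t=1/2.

  seg 0: a=0 b=-103/29 c=0 d=16/29
  seg 1: a=-3 b=-55/29 c=48/29 d=-20/87
  seg 2: a=0 b=53/29 c=-12/29 d=4/87
S(1/2) = -99/58

Δ: Δ0=-3, Δ1=1, Δ2=1
row 1: diag=8, rhs=24; c'=3/8, d'=3
row 2: denom=12−3·3/8=87/8; d'=(0−3·3)/(87/8)=-24/29
back: M2=-24/29
back: M1=3−3/8·-24/29=96/29
M: M0=0, M1=96/29, M2=-24/29, M3=0
seg 0: a=0, c=M0/2=0, d=(M1−M0)/(6·1)=16/29, b=Δ0−h0·(2M0+M1)/6=-103/29
seg 1: a=-3, c=M1/2=48/29, d=(M2−M1)/(6·3)=-20/87, b=Δ1−h1·(2M1+M2)/6=-55/29
seg 2: a=0, c=M2/2=-12/29, d=(M3−M2)/(6·3)=4/87, b=Δ2−h2·(2M2+M3)/6=53/29
t_q=1/2 → seg 0, τ=1/2; S=0+-103/29·τ+0·τ²+16/29·τ³=-99/58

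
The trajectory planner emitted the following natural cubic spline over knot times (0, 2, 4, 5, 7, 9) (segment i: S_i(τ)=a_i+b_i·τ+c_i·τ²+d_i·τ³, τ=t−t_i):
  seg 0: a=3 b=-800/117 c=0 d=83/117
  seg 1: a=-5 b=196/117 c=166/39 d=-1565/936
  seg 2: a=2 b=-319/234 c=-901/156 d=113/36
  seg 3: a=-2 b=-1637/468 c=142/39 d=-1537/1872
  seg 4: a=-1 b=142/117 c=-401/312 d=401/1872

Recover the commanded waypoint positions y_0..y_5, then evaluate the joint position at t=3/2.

y_0 = S_0(0) = a_0 = 3
y_1 = S_1(0) = a_1 = -5
y_2 = S_2(0) = a_2 = 2
y_3 = S_3(0) = a_3 = -2
y_4 = S_4(0) = a_4 = -1
y_5 = S_4(2) = -2
t_q=3/2 is in segment 0 (τ=3/2); S_0(τ)=-1517/312

y_0=3 y_1=-5 y_2=2 y_3=-2 y_4=-1 y_5=-2
S(3/2) = -1517/312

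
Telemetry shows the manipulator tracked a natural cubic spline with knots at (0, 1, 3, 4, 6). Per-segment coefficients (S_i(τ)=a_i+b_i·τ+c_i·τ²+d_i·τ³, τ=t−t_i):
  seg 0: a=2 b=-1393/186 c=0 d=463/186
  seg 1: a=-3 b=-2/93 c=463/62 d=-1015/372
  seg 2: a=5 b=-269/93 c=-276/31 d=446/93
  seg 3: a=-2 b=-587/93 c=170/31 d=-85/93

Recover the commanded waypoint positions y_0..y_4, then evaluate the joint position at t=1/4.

y_0 = S_0(0) = a_0 = 2
y_1 = S_1(0) = a_1 = -3
y_2 = S_2(0) = a_2 = 5
y_3 = S_3(0) = a_3 = -2
y_4 = S_3(2) = 0
t_q=1/4 is in segment 0 (τ=1/4); S_0(τ)=661/3968

y_0=2 y_1=-3 y_2=5 y_3=-2 y_4=0
S(1/4) = 661/3968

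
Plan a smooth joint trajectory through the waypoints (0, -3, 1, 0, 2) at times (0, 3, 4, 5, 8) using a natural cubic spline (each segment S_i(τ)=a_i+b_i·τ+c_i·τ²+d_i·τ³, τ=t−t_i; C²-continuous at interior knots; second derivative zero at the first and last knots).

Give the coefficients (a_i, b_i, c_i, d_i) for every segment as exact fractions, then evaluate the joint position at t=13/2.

Δ: Δ0=-1, Δ1=4, Δ2=-1, Δ3=2/3
row 1: diag=8, rhs=30; c'=1/8, d'=15/4
row 2: denom=4−1·1/8=31/8; d'=(-30−1·15/4)/(31/8)=-270/31
row 3: denom=8−1·8/31=240/31; d'=(10−1·-270/31)/(240/31)=29/12
back: M3=29/12
back: M2=-270/31−8/31·29/12=-28/3
back: M1=15/4−1/8·-28/3=59/12
M: M0=0, M1=59/12, M2=-28/3, M3=29/12, M4=0
seg 0: a=0, c=M0/2=0, d=(M1−M0)/(6·3)=59/216, b=Δ0−h0·(2M0+M1)/6=-83/24
seg 1: a=-3, c=M1/2=59/24, d=(M2−M1)/(6·1)=-19/8, b=Δ1−h1·(2M1+M2)/6=47/12
seg 2: a=1, c=M2/2=-14/3, d=(M3−M2)/(6·1)=47/24, b=Δ2−h2·(2M2+M3)/6=41/24
seg 3: a=0, c=M3/2=29/24, d=(M4−M3)/(6·3)=-29/216, b=Δ3−h3·(2M3+M4)/6=-7/4
t_q=13/2 → seg 3, τ=3/2; S=0+-7/4·τ+29/24·τ²+-29/216·τ³=-23/64

  seg 0: a=0 b=-83/24 c=0 d=59/216
  seg 1: a=-3 b=47/12 c=59/24 d=-19/8
  seg 2: a=1 b=41/24 c=-14/3 d=47/24
  seg 3: a=0 b=-7/4 c=29/24 d=-29/216
S(13/2) = -23/64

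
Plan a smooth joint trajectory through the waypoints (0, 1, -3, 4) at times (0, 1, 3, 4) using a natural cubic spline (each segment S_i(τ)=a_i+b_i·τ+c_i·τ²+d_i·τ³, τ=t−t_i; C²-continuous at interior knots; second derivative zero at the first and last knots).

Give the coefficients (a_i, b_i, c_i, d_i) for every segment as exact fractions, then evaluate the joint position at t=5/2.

  seg 0: a=0 b=17/8 c=0 d=-9/8
  seg 1: a=1 b=-5/4 c=-27/8 d=3/2
  seg 2: a=-3 b=13/4 c=45/8 d=-15/8
S(5/2) = -109/32

Δ: Δ0=1, Δ1=-2, Δ2=7
row 1: diag=6, rhs=-18; c'=1/3, d'=-3
row 2: denom=6−2·1/3=16/3; d'=(54−2·-3)/(16/3)=45/4
back: M2=45/4
back: M1=-3−1/3·45/4=-27/4
M: M0=0, M1=-27/4, M2=45/4, M3=0
seg 0: a=0, c=M0/2=0, d=(M1−M0)/(6·1)=-9/8, b=Δ0−h0·(2M0+M1)/6=17/8
seg 1: a=1, c=M1/2=-27/8, d=(M2−M1)/(6·2)=3/2, b=Δ1−h1·(2M1+M2)/6=-5/4
seg 2: a=-3, c=M2/2=45/8, d=(M3−M2)/(6·1)=-15/8, b=Δ2−h2·(2M2+M3)/6=13/4
t_q=5/2 → seg 1, τ=3/2; S=1+-5/4·τ+-27/8·τ²+3/2·τ³=-109/32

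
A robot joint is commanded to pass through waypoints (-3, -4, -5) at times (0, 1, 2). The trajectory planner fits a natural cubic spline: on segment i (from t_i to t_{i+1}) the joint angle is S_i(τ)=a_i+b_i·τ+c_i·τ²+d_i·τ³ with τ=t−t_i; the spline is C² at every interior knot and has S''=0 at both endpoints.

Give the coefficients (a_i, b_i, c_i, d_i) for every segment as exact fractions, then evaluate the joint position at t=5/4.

  seg 0: a=-3 b=-1 c=0 d=0
  seg 1: a=-4 b=-1 c=0 d=0
S(5/4) = -17/4

Δ: Δ0=-1, Δ1=-1
row 1: diag=4, rhs=0; c'=1/4, d'=0
back: M1=0
M: M0=0, M1=0, M2=0
seg 0: a=-3, c=M0/2=0, d=(M1−M0)/(6·1)=0, b=Δ0−h0·(2M0+M1)/6=-1
seg 1: a=-4, c=M1/2=0, d=(M2−M1)/(6·1)=0, b=Δ1−h1·(2M1+M2)/6=-1
t_q=5/4 → seg 1, τ=1/4; S=-4+-1·τ+0·τ²+0·τ³=-17/4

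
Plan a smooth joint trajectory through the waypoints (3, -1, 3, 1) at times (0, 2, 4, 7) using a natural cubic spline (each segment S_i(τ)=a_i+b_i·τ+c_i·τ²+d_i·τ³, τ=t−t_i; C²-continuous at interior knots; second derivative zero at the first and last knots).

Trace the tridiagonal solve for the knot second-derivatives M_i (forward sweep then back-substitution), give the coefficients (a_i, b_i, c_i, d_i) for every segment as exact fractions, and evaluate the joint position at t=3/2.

  seg 0: a=3 b=-182/57 c=0 d=17/57
  seg 1: a=-1 b=22/57 c=34/19 d=-28/57
  seg 2: a=3 b=94/57 c=-22/19 d=22/171
S(3/2) = -119/152

Δ: Δ0=-2, Δ1=2, Δ2=-2/3
row 1: diag=8, rhs=24; c'=1/4, d'=3
row 2: denom=10−2·1/4=19/2; d'=(-16−2·3)/(19/2)=-44/19
back: M2=-44/19
back: M1=3−1/4·-44/19=68/19
M: M0=0, M1=68/19, M2=-44/19, M3=0
seg 0: a=3, c=M0/2=0, d=(M1−M0)/(6·2)=17/57, b=Δ0−h0·(2M0+M1)/6=-182/57
seg 1: a=-1, c=M1/2=34/19, d=(M2−M1)/(6·2)=-28/57, b=Δ1−h1·(2M1+M2)/6=22/57
seg 2: a=3, c=M2/2=-22/19, d=(M3−M2)/(6·3)=22/171, b=Δ2−h2·(2M2+M3)/6=94/57
t_q=3/2 → seg 0, τ=3/2; S=3+-182/57·τ+0·τ²+17/57·τ³=-119/152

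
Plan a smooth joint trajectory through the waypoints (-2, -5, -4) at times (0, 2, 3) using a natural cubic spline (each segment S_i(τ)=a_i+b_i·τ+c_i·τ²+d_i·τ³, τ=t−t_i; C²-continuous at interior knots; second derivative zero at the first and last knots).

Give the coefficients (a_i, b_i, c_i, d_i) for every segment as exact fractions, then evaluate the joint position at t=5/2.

  seg 0: a=-2 b=-7/3 c=0 d=5/24
  seg 1: a=-5 b=1/6 c=5/4 d=-5/12
S(5/2) = -149/32

Δ: Δ0=-3/2, Δ1=1
row 1: diag=6, rhs=15; c'=1/6, d'=5/2
back: M1=5/2
M: M0=0, M1=5/2, M2=0
seg 0: a=-2, c=M0/2=0, d=(M1−M0)/(6·2)=5/24, b=Δ0−h0·(2M0+M1)/6=-7/3
seg 1: a=-5, c=M1/2=5/4, d=(M2−M1)/(6·1)=-5/12, b=Δ1−h1·(2M1+M2)/6=1/6
t_q=5/2 → seg 1, τ=1/2; S=-5+1/6·τ+5/4·τ²+-5/12·τ³=-149/32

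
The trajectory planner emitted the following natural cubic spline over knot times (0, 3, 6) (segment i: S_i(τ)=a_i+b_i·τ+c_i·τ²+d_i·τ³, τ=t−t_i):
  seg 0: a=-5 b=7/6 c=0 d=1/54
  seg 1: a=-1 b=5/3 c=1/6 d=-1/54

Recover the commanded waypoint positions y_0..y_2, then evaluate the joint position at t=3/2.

y_0 = S_0(0) = a_0 = -5
y_1 = S_1(0) = a_1 = -1
y_2 = S_1(3) = 5
t_q=3/2 is in segment 0 (τ=3/2); S_0(τ)=-51/16

y_0=-5 y_1=-1 y_2=5
S(3/2) = -51/16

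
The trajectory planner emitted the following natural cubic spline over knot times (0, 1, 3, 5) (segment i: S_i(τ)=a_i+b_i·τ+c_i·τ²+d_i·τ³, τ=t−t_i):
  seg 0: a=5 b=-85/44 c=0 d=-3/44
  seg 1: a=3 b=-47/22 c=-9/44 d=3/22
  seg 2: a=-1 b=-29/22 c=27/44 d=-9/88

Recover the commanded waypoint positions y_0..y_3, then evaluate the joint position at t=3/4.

y_0 = S_0(0) = a_0 = 5
y_1 = S_1(0) = a_1 = 3
y_2 = S_2(0) = a_2 = -1
y_3 = S_2(2) = -2
t_q=3/4 is in segment 0 (τ=3/4); S_0(τ)=9919/2816

y_0=5 y_1=3 y_2=-1 y_3=-2
S(3/4) = 9919/2816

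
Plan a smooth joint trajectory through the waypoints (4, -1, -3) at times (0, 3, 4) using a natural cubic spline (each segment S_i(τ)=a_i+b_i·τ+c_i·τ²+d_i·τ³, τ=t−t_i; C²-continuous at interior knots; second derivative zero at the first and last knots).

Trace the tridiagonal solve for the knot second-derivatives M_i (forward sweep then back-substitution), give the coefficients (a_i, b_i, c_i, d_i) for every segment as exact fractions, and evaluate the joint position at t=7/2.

  seg 0: a=4 b=-37/24 c=0 d=-1/72
  seg 1: a=-1 b=-23/12 c=-1/8 d=1/24
S(7/2) = -127/64

Δ: Δ0=-5/3, Δ1=-2
row 1: diag=8, rhs=-2; c'=1/8, d'=-1/4
back: M1=-1/4
M: M0=0, M1=-1/4, M2=0
seg 0: a=4, c=M0/2=0, d=(M1−M0)/(6·3)=-1/72, b=Δ0−h0·(2M0+M1)/6=-37/24
seg 1: a=-1, c=M1/2=-1/8, d=(M2−M1)/(6·1)=1/24, b=Δ1−h1·(2M1+M2)/6=-23/12
t_q=7/2 → seg 1, τ=1/2; S=-1+-23/12·τ+-1/8·τ²+1/24·τ³=-127/64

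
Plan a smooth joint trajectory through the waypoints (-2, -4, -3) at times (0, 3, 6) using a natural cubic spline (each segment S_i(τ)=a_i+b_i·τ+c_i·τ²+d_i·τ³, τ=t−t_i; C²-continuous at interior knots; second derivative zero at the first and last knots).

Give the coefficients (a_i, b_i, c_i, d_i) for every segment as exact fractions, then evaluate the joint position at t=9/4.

  seg 0: a=-2 b=-11/12 c=0 d=1/36
  seg 1: a=-4 b=-1/6 c=1/4 d=-1/36
S(9/4) = -959/256

Δ: Δ0=-2/3, Δ1=1/3
row 1: diag=12, rhs=6; c'=1/4, d'=1/2
back: M1=1/2
M: M0=0, M1=1/2, M2=0
seg 0: a=-2, c=M0/2=0, d=(M1−M0)/(6·3)=1/36, b=Δ0−h0·(2M0+M1)/6=-11/12
seg 1: a=-4, c=M1/2=1/4, d=(M2−M1)/(6·3)=-1/36, b=Δ1−h1·(2M1+M2)/6=-1/6
t_q=9/4 → seg 0, τ=9/4; S=-2+-11/12·τ+0·τ²+1/36·τ³=-959/256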